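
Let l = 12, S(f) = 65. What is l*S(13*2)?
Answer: 780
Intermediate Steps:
l*S(13*2) = 12*65 = 780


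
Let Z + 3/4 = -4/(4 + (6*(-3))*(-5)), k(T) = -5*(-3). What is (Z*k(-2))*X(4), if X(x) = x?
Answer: -2235/47 ≈ -47.553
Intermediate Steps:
k(T) = 15
Z = -149/188 (Z = -¾ - 4/(4 + (6*(-3))*(-5)) = -¾ - 4/(4 - 18*(-5)) = -¾ - 4/(4 + 90) = -¾ - 4/94 = -¾ + (1/94)*(-4) = -¾ - 2/47 = -149/188 ≈ -0.79255)
(Z*k(-2))*X(4) = -149/188*15*4 = -2235/188*4 = -2235/47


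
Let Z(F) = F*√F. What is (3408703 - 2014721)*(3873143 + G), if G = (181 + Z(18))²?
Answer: 5452889572752 + 27249560136*√2 ≈ 5.4914e+12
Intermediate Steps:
Z(F) = F^(3/2)
G = (181 + 54*√2)² (G = (181 + 18^(3/2))² = (181 + 54*√2)² ≈ 66238.)
(3408703 - 2014721)*(3873143 + G) = (3408703 - 2014721)*(3873143 + (38593 + 19548*√2)) = 1393982*(3911736 + 19548*√2) = 5452889572752 + 27249560136*√2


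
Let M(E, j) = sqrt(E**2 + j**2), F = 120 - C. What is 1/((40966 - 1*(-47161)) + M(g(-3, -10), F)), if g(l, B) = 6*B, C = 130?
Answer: 88127/7766364429 - 10*sqrt(37)/7766364429 ≈ 1.1339e-5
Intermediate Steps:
F = -10 (F = 120 - 1*130 = 120 - 130 = -10)
1/((40966 - 1*(-47161)) + M(g(-3, -10), F)) = 1/((40966 - 1*(-47161)) + sqrt((6*(-10))**2 + (-10)**2)) = 1/((40966 + 47161) + sqrt((-60)**2 + 100)) = 1/(88127 + sqrt(3600 + 100)) = 1/(88127 + sqrt(3700)) = 1/(88127 + 10*sqrt(37))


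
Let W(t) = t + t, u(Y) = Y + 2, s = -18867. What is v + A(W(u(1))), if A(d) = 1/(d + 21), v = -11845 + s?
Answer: -829223/27 ≈ -30712.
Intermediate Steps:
v = -30712 (v = -11845 - 18867 = -30712)
u(Y) = 2 + Y
W(t) = 2*t
A(d) = 1/(21 + d)
v + A(W(u(1))) = -30712 + 1/(21 + 2*(2 + 1)) = -30712 + 1/(21 + 2*3) = -30712 + 1/(21 + 6) = -30712 + 1/27 = -829223/27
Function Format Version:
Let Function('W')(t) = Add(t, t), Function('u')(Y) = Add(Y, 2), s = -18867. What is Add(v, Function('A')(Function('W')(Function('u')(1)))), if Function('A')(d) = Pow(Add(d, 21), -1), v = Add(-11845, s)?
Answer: Rational(-829223, 27) ≈ -30712.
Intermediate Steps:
v = -30712 (v = Add(-11845, -18867) = -30712)
Function('u')(Y) = Add(2, Y)
Function('W')(t) = Mul(2, t)
Function('A')(d) = Pow(Add(21, d), -1)
Add(v, Function('A')(Function('W')(Function('u')(1)))) = Add(-30712, Pow(Add(21, Mul(2, Add(2, 1))), -1)) = Add(-30712, Pow(Add(21, Mul(2, 3)), -1)) = Add(-30712, Pow(Add(21, 6), -1)) = Add(-30712, Pow(27, -1)) = Add(-30712, Rational(1, 27)) = Rational(-829223, 27)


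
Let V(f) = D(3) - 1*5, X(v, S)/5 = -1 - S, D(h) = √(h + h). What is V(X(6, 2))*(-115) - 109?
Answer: 466 - 115*√6 ≈ 184.31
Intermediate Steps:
D(h) = √2*√h (D(h) = √(2*h) = √2*√h)
X(v, S) = -5 - 5*S (X(v, S) = 5*(-1 - S) = -5 - 5*S)
V(f) = -5 + √6 (V(f) = √2*√3 - 1*5 = √6 - 5 = -5 + √6)
V(X(6, 2))*(-115) - 109 = (-5 + √6)*(-115) - 109 = (575 - 115*√6) - 109 = 466 - 115*√6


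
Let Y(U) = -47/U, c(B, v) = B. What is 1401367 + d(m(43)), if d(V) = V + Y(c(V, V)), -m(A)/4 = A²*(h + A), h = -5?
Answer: 314863414359/281048 ≈ 1.1203e+6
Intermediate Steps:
m(A) = -4*A²*(-5 + A)
d(V) = V - 47/V
1401367 + d(m(43)) = 1401367 + (4*43²*(5 - 1*43) - 47*1/(7396*(5 - 1*43))) = 1401367 + (4*1849*(5 - 43) - 47*1/(7396*(5 - 43))) = 1401367 + (4*1849*(-38) - 47/(4*1849*(-38))) = 1401367 + (-281048 - 47/(-281048)) = 1401367 + (-281048 - 47*(-1/281048)) = 1401367 + (-281048 + 47/281048) = 1401367 - 78987978257/281048 = 314863414359/281048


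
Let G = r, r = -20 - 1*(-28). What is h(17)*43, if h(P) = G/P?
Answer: 344/17 ≈ 20.235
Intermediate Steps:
r = 8 (r = -20 + 28 = 8)
G = 8
h(P) = 8/P
h(17)*43 = (8/17)*43 = 344/17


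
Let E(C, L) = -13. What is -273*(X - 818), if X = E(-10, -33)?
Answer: 226863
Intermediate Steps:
X = -13
-273*(X - 818) = -273*(-13 - 818) = -273*(-831) = 226863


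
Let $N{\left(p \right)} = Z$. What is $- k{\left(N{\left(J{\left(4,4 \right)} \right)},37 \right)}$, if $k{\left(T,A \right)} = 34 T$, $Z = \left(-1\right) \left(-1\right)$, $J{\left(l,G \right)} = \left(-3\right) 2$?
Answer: $-34$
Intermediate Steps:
$J{\left(l,G \right)} = -6$
$Z = 1$
$N{\left(p \right)} = 1$
$- k{\left(N{\left(J{\left(4,4 \right)} \right)},37 \right)} = - 34 \cdot 1 = \left(-1\right) 34 = -34$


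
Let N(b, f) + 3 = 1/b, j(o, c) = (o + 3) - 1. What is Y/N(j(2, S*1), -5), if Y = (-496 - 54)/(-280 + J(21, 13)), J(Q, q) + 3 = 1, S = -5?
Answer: -100/141 ≈ -0.70922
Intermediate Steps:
J(Q, q) = -2 (J(Q, q) = -3 + 1 = -2)
j(o, c) = 2 + o (j(o, c) = (3 + o) - 1 = 2 + o)
N(b, f) = -3 + 1/b
Y = 275/141 (Y = (-496 - 54)/(-280 - 2) = -550/(-282) = -550*(-1/282) = 275/141 ≈ 1.9504)
Y/N(j(2, S*1), -5) = 275/(141*(-3 + 1/(2 + 2))) = 275/(141*(-3 + 1/4)) = 275/(141*(-3 + ¼)) = 275/(141*(-11/4)) = (275/141)*(-4/11) = -100/141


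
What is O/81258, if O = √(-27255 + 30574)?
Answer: √3319/81258 ≈ 0.00070899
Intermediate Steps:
O = √3319 ≈ 57.611
O/81258 = √3319/81258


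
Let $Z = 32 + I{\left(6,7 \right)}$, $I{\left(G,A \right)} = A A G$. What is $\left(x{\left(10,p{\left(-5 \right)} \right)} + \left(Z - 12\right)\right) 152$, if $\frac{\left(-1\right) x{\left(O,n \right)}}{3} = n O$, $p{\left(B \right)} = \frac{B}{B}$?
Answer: $43168$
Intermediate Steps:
$I{\left(G,A \right)} = G A^{2}$ ($I{\left(G,A \right)} = A^{2} G = G A^{2}$)
$Z = 326$ ($Z = 32 + 6 \cdot 7^{2} = 32 + 6 \cdot 49 = 32 + 294 = 326$)
$p{\left(B \right)} = 1$
$x{\left(O,n \right)} = - 3 O n$ ($x{\left(O,n \right)} = - 3 n O = - 3 O n$)
$\left(x{\left(10,p{\left(-5 \right)} \right)} + \left(Z - 12\right)\right) 152 = \left(\left(-3\right) 10 \cdot 1 + \left(326 - 12\right)\right) 152 = \left(-30 + \left(326 - 12\right)\right) 152 = \left(-30 + 314\right) 152 = 284 \cdot 152 = 43168$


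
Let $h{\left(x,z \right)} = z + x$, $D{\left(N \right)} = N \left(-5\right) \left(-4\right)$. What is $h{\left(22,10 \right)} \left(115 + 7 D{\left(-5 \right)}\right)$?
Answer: $-18720$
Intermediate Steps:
$D{\left(N \right)} = 20 N$ ($D{\left(N \right)} = - 5 N \left(-4\right) = 20 N$)
$h{\left(x,z \right)} = x + z$
$h{\left(22,10 \right)} \left(115 + 7 D{\left(-5 \right)}\right) = \left(22 + 10\right) \left(115 + 7 \cdot 20 \left(-5\right)\right) = 32 \left(115 + 7 \left(-100\right)\right) = 32 \left(115 - 700\right) = 32 \left(-585\right) = -18720$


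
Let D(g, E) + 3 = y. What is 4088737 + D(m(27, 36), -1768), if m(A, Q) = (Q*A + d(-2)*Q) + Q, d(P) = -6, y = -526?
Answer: 4088208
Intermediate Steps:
m(A, Q) = -5*Q + A*Q (m(A, Q) = (Q*A - 6*Q) + Q = (A*Q - 6*Q) + Q = (-6*Q + A*Q) + Q = -5*Q + A*Q)
D(g, E) = -529 (D(g, E) = -3 - 526 = -529)
4088737 + D(m(27, 36), -1768) = 4088737 - 529 = 4088208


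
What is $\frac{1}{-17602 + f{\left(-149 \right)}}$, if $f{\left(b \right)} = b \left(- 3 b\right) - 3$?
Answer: $- \frac{1}{84208} \approx -1.1875 \cdot 10^{-5}$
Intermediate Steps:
$f{\left(b \right)} = -3 - 3 b^{2}$ ($f{\left(b \right)} = - 3 b^{2} - 3 = -3 - 3 b^{2}$)
$\frac{1}{-17602 + f{\left(-149 \right)}} = \frac{1}{-17602 - \left(3 + 3 \left(-149\right)^{2}\right)} = \frac{1}{-17602 - 66606} = \frac{1}{-84208} = - \frac{1}{84208}$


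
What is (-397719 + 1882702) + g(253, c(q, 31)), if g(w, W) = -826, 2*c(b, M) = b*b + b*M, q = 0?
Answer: 1484157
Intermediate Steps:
c(b, M) = b²/2 + M*b/2 (c(b, M) = (b*b + b*M)/2 = (b² + M*b)/2 = b²/2 + M*b/2)
(-397719 + 1882702) + g(253, c(q, 31)) = (-397719 + 1882702) - 826 = 1484983 - 826 = 1484157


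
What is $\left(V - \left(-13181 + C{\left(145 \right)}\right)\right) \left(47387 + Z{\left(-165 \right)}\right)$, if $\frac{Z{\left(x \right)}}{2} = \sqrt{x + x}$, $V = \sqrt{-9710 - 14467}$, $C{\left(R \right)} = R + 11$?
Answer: $\left(13025 + i \sqrt{24177}\right) \left(47387 + 2 i \sqrt{330}\right) \approx 6.1721 \cdot 10^{8} + 7.8414 \cdot 10^{6} i$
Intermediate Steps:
$C{\left(R \right)} = 11 + R$
$V = i \sqrt{24177}$ ($V = \sqrt{-24177} = i \sqrt{24177} \approx 155.49 i$)
$Z{\left(x \right)} = 2 \sqrt{2} \sqrt{x}$ ($Z{\left(x \right)} = 2 \sqrt{x + x} = 2 \sqrt{2 x} = 2 \sqrt{2} \sqrt{x}$)
$\left(V - \left(-13181 + C{\left(145 \right)}\right)\right) \left(47387 + Z{\left(-165 \right)}\right) = \left(i \sqrt{24177} + \left(13181 - \left(11 + 145\right)\right)\right) \left(47387 + 2 \sqrt{2} \sqrt{-165}\right) = \left(i \sqrt{24177} + \left(13181 - 156\right)\right) \left(47387 + 2 \sqrt{2} i \sqrt{165}\right) = \left(i \sqrt{24177} + \left(13181 - 156\right)\right) \left(47387 + 2 i \sqrt{330}\right) = \left(i \sqrt{24177} + 13025\right) \left(47387 + 2 i \sqrt{330}\right) = \left(13025 + i \sqrt{24177}\right) \left(47387 + 2 i \sqrt{330}\right)$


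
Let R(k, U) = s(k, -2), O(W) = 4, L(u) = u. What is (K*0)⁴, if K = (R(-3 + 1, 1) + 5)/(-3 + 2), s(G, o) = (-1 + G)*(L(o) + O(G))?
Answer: 0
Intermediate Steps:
s(G, o) = (-1 + G)*(4 + o) (s(G, o) = (-1 + G)*(o + 4) = (-1 + G)*(4 + o))
R(k, U) = -2 + 2*k (R(k, U) = -4 - 1*(-2) + 4*k + k*(-2) = -4 + 2 + 4*k - 2*k = -2 + 2*k)
K = 1 (K = ((-2 + 2*(-3 + 1)) + 5)/(-3 + 2) = ((-2 + 2*(-2)) + 5)/(-1) = ((-2 - 4) + 5)*(-1) = (-6 + 5)*(-1) = -1*(-1) = 1)
(K*0)⁴ = (1*0)⁴ = 0⁴ = 0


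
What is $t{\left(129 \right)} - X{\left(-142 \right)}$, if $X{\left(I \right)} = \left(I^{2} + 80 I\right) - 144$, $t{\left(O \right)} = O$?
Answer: $-8531$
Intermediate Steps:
$X{\left(I \right)} = -144 + I^{2} + 80 I$ ($X{\left(I \right)} = \left(I^{2} + 80 I\right) - 144 = -144 + I^{2} + 80 I$)
$t{\left(129 \right)} - X{\left(-142 \right)} = 129 - \left(-144 + \left(-142\right)^{2} + 80 \left(-142\right)\right) = 129 - \left(-144 + 20164 - 11360\right) = 129 - 8660 = -8531$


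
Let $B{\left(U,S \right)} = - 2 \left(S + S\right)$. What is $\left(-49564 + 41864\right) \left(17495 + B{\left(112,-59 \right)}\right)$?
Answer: $-136528700$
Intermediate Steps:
$B{\left(U,S \right)} = - 4 S$ ($B{\left(U,S \right)} = - 2 \cdot 2 S = - 4 S$)
$\left(-49564 + 41864\right) \left(17495 + B{\left(112,-59 \right)}\right) = \left(-49564 + 41864\right) \left(17495 - -236\right) = - 7700 \left(17495 + 236\right) = \left(-7700\right) 17731 = -136528700$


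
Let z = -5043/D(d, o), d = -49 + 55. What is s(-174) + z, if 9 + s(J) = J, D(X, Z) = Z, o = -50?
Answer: -4107/50 ≈ -82.140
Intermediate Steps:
d = 6
s(J) = -9 + J
z = 5043/50 (z = -5043/(-50) = -5043*(-1/50) = 5043/50 ≈ 100.86)
s(-174) + z = (-9 - 174) + 5043/50 = -183 + 5043/50 = -4107/50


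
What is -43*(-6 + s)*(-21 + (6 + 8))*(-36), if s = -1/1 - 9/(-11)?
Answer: 736848/11 ≈ 66986.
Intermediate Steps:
s = -2/11 (s = -1*1 - 9*(-1/11) = -1 + 9/11 = -2/11 ≈ -0.18182)
-43*(-6 + s)*(-21 + (6 + 8))*(-36) = -43*(-6 - 2/11)*(-21 + (6 + 8))*(-36) = -(-2924)*(-21 + 14)/11*(-36) = -(-2924)*(-7)/11*(-36) = -43*476/11*(-36) = -20468/11*(-36) = 736848/11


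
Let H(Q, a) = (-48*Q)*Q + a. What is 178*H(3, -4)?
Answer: -77608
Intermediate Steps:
H(Q, a) = a - 48*Q² (H(Q, a) = (-48*Q)*Q + a = -48*Q² + a = a - 48*Q²)
178*H(3, -4) = 178*(-4 - 48*3²) = 178*(-4 - 48*9) = 178*(-4 - 432) = 178*(-436) = -77608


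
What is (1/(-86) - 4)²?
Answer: 119025/7396 ≈ 16.093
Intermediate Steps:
(1/(-86) - 4)² = (-1/86 - 4)² = (-345/86)² = 119025/7396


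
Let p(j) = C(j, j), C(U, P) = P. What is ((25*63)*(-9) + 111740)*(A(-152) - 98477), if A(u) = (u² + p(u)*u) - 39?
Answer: -5103430020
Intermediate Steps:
p(j) = j
A(u) = -39 + 2*u² (A(u) = (u² + u*u) - 39 = (u² + u²) - 39 = 2*u² - 39 = -39 + 2*u²)
((25*63)*(-9) + 111740)*(A(-152) - 98477) = ((25*63)*(-9) + 111740)*((-39 + 2*(-152)²) - 98477) = (1575*(-9) + 111740)*((-39 + 2*23104) - 98477) = (-14175 + 111740)*((-39 + 46208) - 98477) = 97565*(46169 - 98477) = 97565*(-52308) = -5103430020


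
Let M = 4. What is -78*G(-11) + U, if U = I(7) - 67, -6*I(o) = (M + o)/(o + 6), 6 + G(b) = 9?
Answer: -23489/78 ≈ -301.14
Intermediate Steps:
G(b) = 3 (G(b) = -6 + 9 = 3)
I(o) = -(4 + o)/(6*(6 + o)) (I(o) = -(4 + o)/(6*(o + 6)) = -(4 + o)/(6*(6 + o)))
U = -5237/78 (U = (-4 - 1*7)/(6*(6 + 7)) - 67 = (⅙)*(-4 - 7)/13 - 67 = (⅙)*(1/13)*(-11) - 67 = -11/78 - 67 = -5237/78 ≈ -67.141)
-78*G(-11) + U = -78*3 - 5237/78 = -234 - 5237/78 = -23489/78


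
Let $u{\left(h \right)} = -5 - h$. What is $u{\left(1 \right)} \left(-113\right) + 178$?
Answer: $856$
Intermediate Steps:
$u{\left(1 \right)} \left(-113\right) + 178 = \left(-5 - 1\right) \left(-113\right) + 178 = \left(-6\right) \left(-113\right) + 178 = 678 + 178 = 856$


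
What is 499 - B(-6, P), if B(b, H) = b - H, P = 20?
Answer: 525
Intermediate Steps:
499 - B(-6, P) = 499 - (-6 - 1*20) = 499 - (-6 - 20) = 499 - 1*(-26) = 499 + 26 = 525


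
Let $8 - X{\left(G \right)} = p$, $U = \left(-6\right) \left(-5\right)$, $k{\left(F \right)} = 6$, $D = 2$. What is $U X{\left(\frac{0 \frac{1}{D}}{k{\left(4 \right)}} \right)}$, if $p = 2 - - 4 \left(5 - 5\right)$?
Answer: $180$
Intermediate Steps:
$U = 30$
$p = 2$ ($p = 2 - - 4 \left(5 - 5\right) = 2 - \left(-4\right) 0 = 2 - 0 = 2 + 0 = 2$)
$X{\left(G \right)} = 6$ ($X{\left(G \right)} = 8 - 2 = 6$)
$U X{\left(\frac{0 \frac{1}{D}}{k{\left(4 \right)}} \right)} = 30 \cdot 6 = 180$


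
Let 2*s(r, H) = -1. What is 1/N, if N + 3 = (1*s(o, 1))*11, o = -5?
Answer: -2/17 ≈ -0.11765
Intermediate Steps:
s(r, H) = -1/2 (s(r, H) = (1/2)*(-1) = -1/2)
N = -17/2 (N = -3 + (1*(-1/2))*11 = -3 - 1/2*11 = -3 - 11/2 = -17/2 ≈ -8.5000)
1/N = 1/(-17/2) = -2/17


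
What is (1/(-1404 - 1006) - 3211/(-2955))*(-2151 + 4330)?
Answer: 3371154869/1424310 ≈ 2366.9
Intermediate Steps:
(1/(-1404 - 1006) - 3211/(-2955))*(-2151 + 4330) = (1/(-2410) - 3211*(-1/2955))*2179 = (-1/2410 + 3211/2955)*2179 = (1547111/1424310)*2179 = 3371154869/1424310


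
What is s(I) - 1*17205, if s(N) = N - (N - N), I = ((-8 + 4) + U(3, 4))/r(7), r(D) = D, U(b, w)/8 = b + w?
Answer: -120383/7 ≈ -17198.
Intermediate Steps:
U(b, w) = 8*b + 8*w (U(b, w) = 8*(b + w) = 8*b + 8*w)
I = 52/7 (I = ((-8 + 4) + (8*3 + 8*4))/7 = (-4 + (24 + 32))*(⅐) = (-4 + 56)*(⅐) = 52*(⅐) = 52/7 ≈ 7.4286)
s(N) = N (s(N) = N - 1*0 = N + 0 = N)
s(I) - 1*17205 = 52/7 - 1*17205 = 52/7 - 17205 = -120383/7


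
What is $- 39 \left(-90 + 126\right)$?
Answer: $-1404$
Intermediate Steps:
$- 39 \left(-90 + 126\right) = \left(-39\right) 36 = -1404$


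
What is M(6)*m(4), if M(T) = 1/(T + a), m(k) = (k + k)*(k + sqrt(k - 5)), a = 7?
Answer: 32/13 + 8*I/13 ≈ 2.4615 + 0.61539*I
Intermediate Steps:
m(k) = 2*k*(k + sqrt(-5 + k)) (m(k) = (2*k)*(k + sqrt(-5 + k)) = 2*k*(k + sqrt(-5 + k)))
M(T) = 1/(7 + T) (M(T) = 1/(T + 7) = 1/(7 + T))
M(6)*m(4) = (2*4*(4 + sqrt(-5 + 4)))/(7 + 6) = (2*4*(4 + sqrt(-1)))/13 = (2*4*(4 + I))/13 = (32 + 8*I)/13 = 32/13 + 8*I/13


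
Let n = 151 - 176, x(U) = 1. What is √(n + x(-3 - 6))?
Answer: 2*I*√6 ≈ 4.899*I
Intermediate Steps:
n = -25
√(n + x(-3 - 6)) = √(-25 + 1) = √(-24) = 2*I*√6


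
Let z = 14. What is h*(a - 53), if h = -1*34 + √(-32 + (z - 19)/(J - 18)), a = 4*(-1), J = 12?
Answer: 1938 - 19*I*√1122/2 ≈ 1938.0 - 318.21*I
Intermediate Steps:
a = -4
h = -34 + I*√1122/6 (h = -1*34 + √(-32 + (14 - 19)/(12 - 18)) = -34 + √(-32 - 5/(-6)) = -34 + √(-32 - 5*(-⅙)) = -34 + √(-32 + ⅚) = -34 + √(-187/6) = -34 + I*√1122/6 ≈ -34.0 + 5.5827*I)
h*(a - 53) = (-34 + I*√1122/6)*(-4 - 53) = (-34 + I*√1122/6)*(-57) = 1938 - 19*I*√1122/2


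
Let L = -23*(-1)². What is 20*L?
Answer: -460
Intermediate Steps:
L = -23 (L = -23*1 = -23)
20*L = 20*(-23) = -460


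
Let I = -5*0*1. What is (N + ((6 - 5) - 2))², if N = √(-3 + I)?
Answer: (-1 + I*√3)² ≈ -2.0 - 3.4641*I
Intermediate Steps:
I = 0 (I = 0*1 = 0)
N = I*√3 (N = √(-3 + 0) = √(-3) = I*√3 ≈ 1.732*I)
(N + ((6 - 5) - 2))² = (I*√3 + ((6 - 5) - 2))² = (I*√3 + (1 - 2))² = (I*√3 - 1)² = (-1 + I*√3)²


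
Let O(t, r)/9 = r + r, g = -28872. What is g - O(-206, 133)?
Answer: -31266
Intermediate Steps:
O(t, r) = 18*r (O(t, r) = 9*(r + r) = 9*(2*r) = 18*r)
g - O(-206, 133) = -28872 - 18*133 = -28872 - 1*2394 = -28872 - 2394 = -31266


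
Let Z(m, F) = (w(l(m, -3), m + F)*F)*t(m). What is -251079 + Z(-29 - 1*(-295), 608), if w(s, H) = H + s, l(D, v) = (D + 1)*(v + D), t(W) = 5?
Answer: 215877721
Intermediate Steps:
l(D, v) = (1 + D)*(D + v)
Z(m, F) = 5*F*(-3 + F + m² - m) (Z(m, F) = (((m + F) + (m - 3 + m² + m*(-3)))*F)*5 = (((F + m) + (m - 3 + m² - 3*m))*F)*5 = (((F + m) + (-3 + m² - 2*m))*F)*5 = ((-3 + F + m² - m)*F)*5 = (F*(-3 + F + m² - m))*5 = 5*F*(-3 + F + m² - m))
-251079 + Z(-29 - 1*(-295), 608) = -251079 + 5*608*(-3 + 608 + (-29 - 1*(-295))² - (-29 - 1*(-295))) = -251079 + 5*608*(-3 + 608 + (-29 + 295)² - (-29 + 295)) = -251079 + 5*608*(-3 + 608 + 266² - 1*266) = -251079 + 5*608*(-3 + 608 + 70756 - 266) = -251079 + 5*608*71095 = -251079 + 216128800 = 215877721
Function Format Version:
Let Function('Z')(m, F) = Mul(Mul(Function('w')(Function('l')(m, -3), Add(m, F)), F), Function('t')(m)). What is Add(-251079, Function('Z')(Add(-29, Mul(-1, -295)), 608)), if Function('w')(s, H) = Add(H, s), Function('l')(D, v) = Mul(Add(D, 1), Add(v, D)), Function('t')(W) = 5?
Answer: 215877721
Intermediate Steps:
Function('l')(D, v) = Mul(Add(1, D), Add(D, v))
Function('Z')(m, F) = Mul(5, F, Add(-3, F, Pow(m, 2), Mul(-1, m))) (Function('Z')(m, F) = Mul(Mul(Add(Add(m, F), Add(m, -3, Pow(m, 2), Mul(m, -3))), F), 5) = Mul(Mul(Add(Add(F, m), Add(m, -3, Pow(m, 2), Mul(-3, m))), F), 5) = Mul(Mul(Add(Add(F, m), Add(-3, Pow(m, 2), Mul(-2, m))), F), 5) = Mul(Mul(Add(-3, F, Pow(m, 2), Mul(-1, m)), F), 5) = Mul(Mul(F, Add(-3, F, Pow(m, 2), Mul(-1, m))), 5) = Mul(5, F, Add(-3, F, Pow(m, 2), Mul(-1, m))))
Add(-251079, Function('Z')(Add(-29, Mul(-1, -295)), 608)) = Add(-251079, Mul(5, 608, Add(-3, 608, Pow(Add(-29, Mul(-1, -295)), 2), Mul(-1, Add(-29, Mul(-1, -295)))))) = Add(-251079, Mul(5, 608, Add(-3, 608, Pow(Add(-29, 295), 2), Mul(-1, Add(-29, 295))))) = Add(-251079, Mul(5, 608, Add(-3, 608, Pow(266, 2), Mul(-1, 266)))) = Add(-251079, Mul(5, 608, Add(-3, 608, 70756, -266))) = Add(-251079, Mul(5, 608, 71095)) = Add(-251079, 216128800) = 215877721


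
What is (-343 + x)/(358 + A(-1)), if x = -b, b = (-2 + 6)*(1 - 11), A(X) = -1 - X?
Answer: -303/358 ≈ -0.84637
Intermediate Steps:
b = -40 (b = 4*(-10) = -40)
x = 40 (x = -1*(-40) = 40)
(-343 + x)/(358 + A(-1)) = (-343 + 40)/(358 + (-1 - 1*(-1))) = -303/(358 + (-1 + 1)) = -303/(358 + 0) = -303/358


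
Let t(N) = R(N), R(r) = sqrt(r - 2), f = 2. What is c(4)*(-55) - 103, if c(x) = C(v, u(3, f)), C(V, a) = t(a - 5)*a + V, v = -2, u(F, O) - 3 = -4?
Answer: 7 + 110*I*sqrt(2) ≈ 7.0 + 155.56*I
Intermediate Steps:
u(F, O) = -1 (u(F, O) = 3 - 4 = -1)
R(r) = sqrt(-2 + r)
t(N) = sqrt(-2 + N)
C(V, a) = V + a*sqrt(-7 + a) (C(V, a) = sqrt(-2 + (a - 5))*a + V = sqrt(-2 + (-5 + a))*a + V = sqrt(-7 + a)*a + V = a*sqrt(-7 + a) + V = V + a*sqrt(-7 + a))
c(x) = -2 - 2*I*sqrt(2) (c(x) = -2 - sqrt(-7 - 1) = -2 - sqrt(-8) = -2 - 2*I*sqrt(2))
c(4)*(-55) - 103 = (-2 - 2*I*sqrt(2))*(-55) - 103 = (110 + 110*I*sqrt(2)) - 103 = 7 + 110*I*sqrt(2)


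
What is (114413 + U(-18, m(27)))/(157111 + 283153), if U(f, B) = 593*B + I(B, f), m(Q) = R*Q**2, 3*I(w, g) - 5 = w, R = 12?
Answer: 3978671/330198 ≈ 12.049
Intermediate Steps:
I(w, g) = 5/3 + w/3
m(Q) = 12*Q**2
U(f, B) = 5/3 + 1780*B/3 (U(f, B) = 593*B + (5/3 + B/3) = 5/3 + 1780*B/3)
(114413 + U(-18, m(27)))/(157111 + 283153) = (114413 + (5/3 + 1780*(12*27**2)/3))/(157111 + 283153) = (114413 + (5/3 + 1780*(12*729)/3))/440264 = (114413 + (5/3 + (1780/3)*8748))*(1/440264) = (114413 + (5/3 + 5190480))*(1/440264) = (114413 + 15571445/3)*(1/440264) = (15914684/3)*(1/440264) = 3978671/330198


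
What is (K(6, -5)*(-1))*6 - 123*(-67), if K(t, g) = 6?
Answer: 8205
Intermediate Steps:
(K(6, -5)*(-1))*6 - 123*(-67) = (6*(-1))*6 - 123*(-67) = -6*6 + 8241 = -36 + 8241 = 8205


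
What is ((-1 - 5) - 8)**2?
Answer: 196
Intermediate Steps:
((-1 - 5) - 8)**2 = (-6 - 8)**2 = (-14)**2 = 196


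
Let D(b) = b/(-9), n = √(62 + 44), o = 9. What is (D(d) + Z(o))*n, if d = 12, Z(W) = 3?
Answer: 5*√106/3 ≈ 17.159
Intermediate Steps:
n = √106 ≈ 10.296
D(b) = -b/9 (D(b) = b*(-⅑) = -b/9)
(D(d) + Z(o))*n = (-⅑*12 + 3)*√106 = (-4/3 + 3)*√106 = 5*√106/3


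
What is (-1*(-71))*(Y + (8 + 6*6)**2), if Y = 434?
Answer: 168270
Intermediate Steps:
(-1*(-71))*(Y + (8 + 6*6)**2) = (-1*(-71))*(434 + (8 + 6*6)**2) = 71*(434 + (8 + 36)**2) = 71*(434 + 44**2) = 71*(434 + 1936) = 71*2370 = 168270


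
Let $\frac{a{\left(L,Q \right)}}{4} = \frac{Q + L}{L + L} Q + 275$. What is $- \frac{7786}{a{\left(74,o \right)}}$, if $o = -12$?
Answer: $- \frac{144041}{19978} \approx -7.21$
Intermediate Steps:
$a{\left(L,Q \right)} = 1100 + \frac{2 Q \left(L + Q\right)}{L}$ ($a{\left(L,Q \right)} = 4 \left(\frac{Q + L}{L + L} Q + 275\right) = 4 \left(\frac{L + Q}{2 L} Q + 275\right) = 4 \left(\frac{Q \left(L + Q\right)}{2 L} + 275\right) = 4 \left(275 + \frac{Q \left(L + Q\right)}{2 L}\right) = 1100 + \frac{2 Q \left(L + Q\right)}{L}$)
$- \frac{7786}{a{\left(74,o \right)}} = - \frac{7786}{1100 + 2 \left(-12\right) + \frac{2 \left(-12\right)^{2}}{74}} = - \frac{7786}{1100 - 24 + 2 \cdot \frac{1}{74} \cdot 144} = - \frac{7786}{1100 - 24 + \frac{144}{37}} = - \frac{7786}{\frac{39956}{37}} = \left(-7786\right) \frac{37}{39956} = - \frac{144041}{19978}$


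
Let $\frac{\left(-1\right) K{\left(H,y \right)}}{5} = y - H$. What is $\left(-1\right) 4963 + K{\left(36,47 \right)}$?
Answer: $-5018$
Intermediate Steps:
$K{\left(H,y \right)} = - 5 y + 5 H$ ($K{\left(H,y \right)} = - 5 \left(y - H\right) = - 5 y + 5 H$)
$\left(-1\right) 4963 + K{\left(36,47 \right)} = \left(-1\right) 4963 + \left(\left(-5\right) 47 + 5 \cdot 36\right) = -4963 + \left(-235 + 180\right) = -4963 - 55 = -5018$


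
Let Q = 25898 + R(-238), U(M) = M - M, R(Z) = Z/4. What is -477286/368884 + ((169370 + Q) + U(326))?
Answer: 18002203757/92221 ≈ 1.9521e+5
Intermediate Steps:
R(Z) = Z/4 (R(Z) = Z*(1/4) = Z/4)
U(M) = 0
Q = 51677/2 (Q = 25898 + (1/4)*(-238) = 25898 - 119/2 = 51677/2 ≈ 25839.)
-477286/368884 + ((169370 + Q) + U(326)) = -477286/368884 + ((169370 + 51677/2) + 0) = -477286*1/368884 + (390417/2 + 0) = -238643/184442 + 390417/2 = 18002203757/92221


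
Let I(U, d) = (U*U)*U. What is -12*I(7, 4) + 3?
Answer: -4113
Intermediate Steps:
I(U, d) = U**3 (I(U, d) = U**2*U = U**3)
-12*I(7, 4) + 3 = -12*7**3 + 3 = -12*343 + 3 = -4116 + 3 = -4113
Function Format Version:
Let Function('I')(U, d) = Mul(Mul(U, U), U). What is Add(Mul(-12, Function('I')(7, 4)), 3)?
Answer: -4113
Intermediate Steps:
Function('I')(U, d) = Pow(U, 3) (Function('I')(U, d) = Mul(Pow(U, 2), U) = Pow(U, 3))
Add(Mul(-12, Function('I')(7, 4)), 3) = Add(Mul(-12, Pow(7, 3)), 3) = Add(Mul(-12, 343), 3) = Add(-4116, 3) = -4113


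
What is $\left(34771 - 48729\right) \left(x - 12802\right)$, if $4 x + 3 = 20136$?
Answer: $\frac{216872425}{2} \approx 1.0844 \cdot 10^{8}$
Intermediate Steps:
$x = \frac{20133}{4}$ ($x = - \frac{3}{4} + \frac{1}{4} \cdot 20136 = - \frac{3}{4} + 5034 = \frac{20133}{4} \approx 5033.3$)
$\left(34771 - 48729\right) \left(x - 12802\right) = \left(34771 - 48729\right) \left(\frac{20133}{4} - 12802\right) = \left(-13958\right) \left(- \frac{31075}{4}\right) = \frac{216872425}{2}$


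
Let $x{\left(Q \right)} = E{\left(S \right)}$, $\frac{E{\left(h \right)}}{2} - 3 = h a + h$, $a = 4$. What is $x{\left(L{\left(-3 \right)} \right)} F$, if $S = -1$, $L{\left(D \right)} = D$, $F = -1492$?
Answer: $5968$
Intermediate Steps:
$E{\left(h \right)} = 6 + 10 h$ ($E{\left(h \right)} = 6 + 2 \left(h 4 + h\right) = 6 + 2 \left(4 h + h\right) = 6 + 2 \cdot 5 h = 6 + 10 h$)
$x{\left(Q \right)} = -4$ ($x{\left(Q \right)} = 6 + 10 \left(-1\right) = 6 - 10 = -4$)
$x{\left(L{\left(-3 \right)} \right)} F = \left(-4\right) \left(-1492\right) = 5968$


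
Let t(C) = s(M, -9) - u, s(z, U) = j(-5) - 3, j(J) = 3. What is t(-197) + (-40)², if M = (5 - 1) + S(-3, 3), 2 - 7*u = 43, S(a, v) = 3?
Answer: 11241/7 ≈ 1605.9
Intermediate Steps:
u = -41/7 (u = 2/7 - ⅐*43 = 2/7 - 43/7 = -41/7 ≈ -5.8571)
M = 7 (M = (5 - 1) + 3 = 4 + 3 = 7)
s(z, U) = 0 (s(z, U) = 3 - 3 = 0)
t(C) = 41/7 (t(C) = 0 - 1*(-41/7) = 0 + 41/7 = 41/7)
t(-197) + (-40)² = 41/7 + (-40)² = 41/7 + 1600 = 11241/7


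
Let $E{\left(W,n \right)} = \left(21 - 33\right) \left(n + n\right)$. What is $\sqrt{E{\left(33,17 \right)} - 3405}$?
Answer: $i \sqrt{3813} \approx 61.75 i$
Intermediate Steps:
$E{\left(W,n \right)} = - 24 n$ ($E{\left(W,n \right)} = - 12 \cdot 2 n = - 24 n$)
$\sqrt{E{\left(33,17 \right)} - 3405} = \sqrt{\left(-24\right) 17 - 3405} = \sqrt{-408 - 3405} = \sqrt{-3813} = i \sqrt{3813}$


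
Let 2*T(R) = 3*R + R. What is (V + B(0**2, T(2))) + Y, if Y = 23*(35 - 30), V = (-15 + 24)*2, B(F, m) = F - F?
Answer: 133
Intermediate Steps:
T(R) = 2*R (T(R) = (3*R + R)/2 = (4*R)/2 = 2*R)
B(F, m) = 0
V = 18 (V = 9*2 = 18)
Y = 115 (Y = 23*5 = 115)
(V + B(0**2, T(2))) + Y = (18 + 0) + 115 = 18 + 115 = 133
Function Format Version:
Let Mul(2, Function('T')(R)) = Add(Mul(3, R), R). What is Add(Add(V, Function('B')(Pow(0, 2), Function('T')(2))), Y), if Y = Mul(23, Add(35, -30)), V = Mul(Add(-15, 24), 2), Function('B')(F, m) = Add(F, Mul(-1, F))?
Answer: 133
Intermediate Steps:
Function('T')(R) = Mul(2, R) (Function('T')(R) = Mul(Rational(1, 2), Add(Mul(3, R), R)) = Mul(Rational(1, 2), Mul(4, R)) = Mul(2, R))
Function('B')(F, m) = 0
V = 18 (V = Mul(9, 2) = 18)
Y = 115 (Y = Mul(23, 5) = 115)
Add(Add(V, Function('B')(Pow(0, 2), Function('T')(2))), Y) = Add(Add(18, 0), 115) = Add(18, 115) = 133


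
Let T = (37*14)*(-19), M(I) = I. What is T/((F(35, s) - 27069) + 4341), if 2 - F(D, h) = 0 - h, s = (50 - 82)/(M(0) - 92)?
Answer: 851/1965 ≈ 0.43308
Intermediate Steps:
s = 8/23 (s = (50 - 82)/(0 - 92) = -32/(-92) = -32*(-1/92) = 8/23 ≈ 0.34783)
F(D, h) = 2 + h (F(D, h) = 2 - (0 - h) = 2 - (-1)*h = 2 + h)
T = -9842 (T = 518*(-19) = -9842)
T/((F(35, s) - 27069) + 4341) = -9842/(((2 + 8/23) - 27069) + 4341) = -9842/((54/23 - 27069) + 4341) = -9842/(-622533/23 + 4341) = -9842/(-522690/23) = -9842*(-23/522690) = 851/1965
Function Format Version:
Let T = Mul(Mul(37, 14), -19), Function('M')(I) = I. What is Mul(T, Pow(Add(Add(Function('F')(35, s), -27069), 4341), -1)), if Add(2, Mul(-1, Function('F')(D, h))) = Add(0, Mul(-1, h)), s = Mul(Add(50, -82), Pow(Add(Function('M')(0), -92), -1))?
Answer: Rational(851, 1965) ≈ 0.43308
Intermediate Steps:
s = Rational(8, 23) (s = Mul(Add(50, -82), Pow(Add(0, -92), -1)) = Mul(-32, Pow(-92, -1)) = Mul(-32, Rational(-1, 92)) = Rational(8, 23) ≈ 0.34783)
Function('F')(D, h) = Add(2, h) (Function('F')(D, h) = Add(2, Mul(-1, Add(0, Mul(-1, h)))) = Add(2, Mul(-1, Mul(-1, h))) = Add(2, h))
T = -9842 (T = Mul(518, -19) = -9842)
Mul(T, Pow(Add(Add(Function('F')(35, s), -27069), 4341), -1)) = Mul(-9842, Pow(Add(Add(Add(2, Rational(8, 23)), -27069), 4341), -1)) = Mul(-9842, Pow(Add(Add(Rational(54, 23), -27069), 4341), -1)) = Mul(-9842, Pow(Add(Rational(-622533, 23), 4341), -1)) = Mul(-9842, Pow(Rational(-522690, 23), -1)) = Mul(-9842, Rational(-23, 522690)) = Rational(851, 1965)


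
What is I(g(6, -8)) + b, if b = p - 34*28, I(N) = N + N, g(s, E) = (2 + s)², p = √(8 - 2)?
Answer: -824 + √6 ≈ -821.55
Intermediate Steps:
p = √6 ≈ 2.4495
I(N) = 2*N
b = -952 + √6 (b = √6 - 34*28 = √6 - 952 = -952 + √6 ≈ -949.55)
I(g(6, -8)) + b = 2*(2 + 6)² + (-952 + √6) = 2*8² + (-952 + √6) = 2*64 + (-952 + √6) = 128 + (-952 + √6) = -824 + √6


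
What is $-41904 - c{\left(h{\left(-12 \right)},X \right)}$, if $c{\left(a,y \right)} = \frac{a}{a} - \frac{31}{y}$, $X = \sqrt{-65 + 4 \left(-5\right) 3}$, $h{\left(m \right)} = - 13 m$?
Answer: $-41905 - \frac{31 i \sqrt{5}}{25} \approx -41905.0 - 2.7727 i$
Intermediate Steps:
$X = 5 i \sqrt{5}$ ($X = \sqrt{-65 - 60} = \sqrt{-125} = 5 i \sqrt{5} \approx 11.18 i$)
$c{\left(a,y \right)} = 1 - \frac{31}{y}$
$-41904 - c{\left(h{\left(-12 \right)},X \right)} = -41904 - \frac{-31 + 5 i \sqrt{5}}{5 i \sqrt{5}} = -41904 - - \frac{i \sqrt{5}}{25} \left(-31 + 5 i \sqrt{5}\right) = -41904 - - \frac{i \sqrt{5} \left(-31 + 5 i \sqrt{5}\right)}{25} = -41904 + \frac{i \sqrt{5} \left(-31 + 5 i \sqrt{5}\right)}{25}$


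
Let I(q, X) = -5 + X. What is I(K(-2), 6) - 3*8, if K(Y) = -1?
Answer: -23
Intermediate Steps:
I(K(-2), 6) - 3*8 = (-5 + 6) - 3*8 = 1 - 24 = -23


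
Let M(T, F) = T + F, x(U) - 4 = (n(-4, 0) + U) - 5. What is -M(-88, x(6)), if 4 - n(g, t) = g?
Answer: 75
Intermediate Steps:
n(g, t) = 4 - g
x(U) = 7 + U (x(U) = 4 + (((4 - 1*(-4)) + U) - 5) = 4 + (((4 + 4) + U) - 5) = 4 + ((8 + U) - 5) = 4 + (3 + U) = 7 + U)
M(T, F) = F + T
-M(-88, x(6)) = -((7 + 6) - 88) = -(13 - 88) = -1*(-75) = 75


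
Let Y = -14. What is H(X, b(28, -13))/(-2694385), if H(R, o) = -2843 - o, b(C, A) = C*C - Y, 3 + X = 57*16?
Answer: 3641/2694385 ≈ 0.0013513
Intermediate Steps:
X = 909 (X = -3 + 57*16 = -3 + 912 = 909)
b(C, A) = 14 + C**2 (b(C, A) = C*C - 1*(-14) = C**2 + 14 = 14 + C**2)
H(X, b(28, -13))/(-2694385) = (-2843 - (14 + 28**2))/(-2694385) = (-2843 - (14 + 784))*(-1/2694385) = (-2843 - 1*798)*(-1/2694385) = (-2843 - 798)*(-1/2694385) = -3641*(-1/2694385) = 3641/2694385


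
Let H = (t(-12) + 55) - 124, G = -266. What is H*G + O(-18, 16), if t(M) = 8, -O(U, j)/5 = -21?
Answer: 16331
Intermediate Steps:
O(U, j) = 105 (O(U, j) = -5*(-21) = 105)
H = -61 (H = (8 + 55) - 124 = 63 - 124 = -61)
H*G + O(-18, 16) = -61*(-266) + 105 = 16226 + 105 = 16331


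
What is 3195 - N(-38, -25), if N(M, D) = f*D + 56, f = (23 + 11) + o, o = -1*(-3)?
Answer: 4064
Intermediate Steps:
o = 3
f = 37 (f = (23 + 11) + 3 = 34 + 3 = 37)
N(M, D) = 56 + 37*D (N(M, D) = 37*D + 56 = 56 + 37*D)
3195 - N(-38, -25) = 3195 - (56 + 37*(-25)) = 3195 - (56 - 925) = 3195 - 1*(-869) = 3195 + 869 = 4064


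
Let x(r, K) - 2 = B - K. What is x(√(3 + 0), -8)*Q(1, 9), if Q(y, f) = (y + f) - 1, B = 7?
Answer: 153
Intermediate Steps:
x(r, K) = 9 - K (x(r, K) = 2 + (7 - K) = 9 - K)
Q(y, f) = -1 + f + y (Q(y, f) = (f + y) - 1 = -1 + f + y)
x(√(3 + 0), -8)*Q(1, 9) = (9 - 1*(-8))*(-1 + 9 + 1) = (9 + 8)*9 = 17*9 = 153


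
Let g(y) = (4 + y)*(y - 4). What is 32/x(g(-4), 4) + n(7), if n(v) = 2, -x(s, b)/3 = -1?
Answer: 38/3 ≈ 12.667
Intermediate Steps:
g(y) = (-4 + y)*(4 + y) (g(y) = (4 + y)*(-4 + y) = (-4 + y)*(4 + y))
x(s, b) = 3 (x(s, b) = -3*(-1) = 3)
32/x(g(-4), 4) + n(7) = 32/3 + 2 = 38/3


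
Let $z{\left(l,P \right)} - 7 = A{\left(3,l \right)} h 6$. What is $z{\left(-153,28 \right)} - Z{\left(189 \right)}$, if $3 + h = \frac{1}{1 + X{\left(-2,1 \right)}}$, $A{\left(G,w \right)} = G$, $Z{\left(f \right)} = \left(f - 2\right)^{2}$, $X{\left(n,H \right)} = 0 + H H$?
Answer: $-35007$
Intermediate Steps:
$X{\left(n,H \right)} = H^{2}$ ($X{\left(n,H \right)} = 0 + H^{2} = H^{2}$)
$Z{\left(f \right)} = \left(-2 + f\right)^{2}$
$h = - \frac{5}{2}$ ($h = -3 + \frac{1}{1 + 1^{2}} = -3 + \frac{1}{1 + 1} = -3 + \frac{1}{2} = - \frac{5}{2} \approx -2.5$)
$z{\left(l,P \right)} = -38$ ($z{\left(l,P \right)} = 7 + 3 \left(- \frac{5}{2}\right) 6 = 7 - 45 = -38$)
$z{\left(-153,28 \right)} - Z{\left(189 \right)} = -38 - \left(-2 + 189\right)^{2} = -38 - 187^{2} = -38 - 34969 = -35007$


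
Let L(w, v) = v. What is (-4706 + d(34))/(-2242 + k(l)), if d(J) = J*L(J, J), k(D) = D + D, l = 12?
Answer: 1775/1109 ≈ 1.6005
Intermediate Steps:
k(D) = 2*D
d(J) = J**2 (d(J) = J*J = J**2)
(-4706 + d(34))/(-2242 + k(l)) = (-4706 + 34**2)/(-2242 + 2*12) = (-4706 + 1156)/(-2242 + 24) = -3550/(-2218) = -3550*(-1/2218) = 1775/1109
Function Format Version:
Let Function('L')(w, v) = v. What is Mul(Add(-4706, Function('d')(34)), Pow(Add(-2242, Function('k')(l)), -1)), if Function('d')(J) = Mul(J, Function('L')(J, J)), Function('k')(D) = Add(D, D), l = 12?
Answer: Rational(1775, 1109) ≈ 1.6005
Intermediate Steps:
Function('k')(D) = Mul(2, D)
Function('d')(J) = Pow(J, 2) (Function('d')(J) = Mul(J, J) = Pow(J, 2))
Mul(Add(-4706, Function('d')(34)), Pow(Add(-2242, Function('k')(l)), -1)) = Mul(Add(-4706, Pow(34, 2)), Pow(Add(-2242, Mul(2, 12)), -1)) = Mul(Add(-4706, 1156), Pow(Add(-2242, 24), -1)) = Mul(-3550, Pow(-2218, -1)) = Mul(-3550, Rational(-1, 2218)) = Rational(1775, 1109)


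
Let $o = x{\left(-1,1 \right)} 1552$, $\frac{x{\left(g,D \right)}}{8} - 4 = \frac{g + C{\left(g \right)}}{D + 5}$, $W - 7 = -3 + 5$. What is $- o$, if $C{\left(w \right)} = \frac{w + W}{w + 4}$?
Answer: $- \frac{478016}{9} \approx -53113.0$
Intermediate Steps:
$W = 9$ ($W = 7 + \left(-3 + 5\right) = 7 + 2 = 9$)
$C{\left(w \right)} = \frac{9 + w}{4 + w}$ ($C{\left(w \right)} = \frac{w + 9}{w + 4} = \frac{9 + w}{4 + w}$)
$x{\left(g,D \right)} = 32 + \frac{8 \left(g + \frac{9 + g}{4 + g}\right)}{5 + D}$ ($x{\left(g,D \right)} = 32 + 8 \frac{g + \frac{9 + g}{4 + g}}{D + 5} = 32 + 8 \frac{g + \frac{9 + g}{4 + g}}{5 + D} = 32 + \frac{8 \left(g + \frac{9 + g}{4 + g}\right)}{5 + D}$)
$o = \frac{478016}{9}$ ($o = \frac{8 \left(9 - 1 + \left(4 - 1\right) \left(20 - 1 + 4 \cdot 1\right)\right)}{\left(4 - 1\right) \left(5 + 1\right)} 1552 = \frac{8 \left(9 - 1 + 3 \left(20 - 1 + 4\right)\right)}{3 \cdot 6} \cdot 1552 = 8 \cdot \frac{1}{3} \cdot \frac{1}{6} \left(9 - 1 + 3 \cdot 23\right) 1552 = 8 \cdot \frac{1}{3} \cdot \frac{1}{6} \left(9 - 1 + 69\right) 1552 = 8 \cdot \frac{1}{3} \cdot \frac{1}{6} \cdot 77 \cdot 1552 = \frac{308}{9} \cdot 1552 = \frac{478016}{9} \approx 53113.0$)
$- o = \left(-1\right) \frac{478016}{9} = - \frac{478016}{9}$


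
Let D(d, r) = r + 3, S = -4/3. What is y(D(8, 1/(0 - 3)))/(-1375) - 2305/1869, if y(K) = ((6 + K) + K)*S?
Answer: -9423397/7709625 ≈ -1.2223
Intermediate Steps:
S = -4/3 (S = -4*1/3 = -4/3 ≈ -1.3333)
D(d, r) = 3 + r
y(K) = -8 - 8*K/3 (y(K) = ((6 + K) + K)*(-4/3) = (6 + 2*K)*(-4/3) = -8 - 8*K/3)
y(D(8, 1/(0 - 3)))/(-1375) - 2305/1869 = (-8 - 8*(3 + 1/(0 - 3))/3)/(-1375) - 2305/1869 = (-8 - 8*(3 + 1/(-3))/3)*(-1/1375) - 2305*1/1869 = (-8 - 8*(3 - 1/3)/3)*(-1/1375) - 2305/1869 = (-8 - 8/3*8/3)*(-1/1375) - 2305/1869 = (-8 - 64/9)*(-1/1375) - 2305/1869 = -136/9*(-1/1375) - 2305/1869 = 136/12375 - 2305/1869 = -9423397/7709625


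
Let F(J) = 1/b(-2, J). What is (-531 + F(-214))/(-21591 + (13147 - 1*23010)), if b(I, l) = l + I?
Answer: 114697/6794064 ≈ 0.016882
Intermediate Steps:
b(I, l) = I + l
F(J) = 1/(-2 + J)
(-531 + F(-214))/(-21591 + (13147 - 1*23010)) = (-531 + 1/(-2 - 214))/(-21591 + (13147 - 1*23010)) = (-531 + 1/(-216))/(-21591 + (13147 - 23010)) = (-531 - 1/216)/(-21591 - 9863) = -114697/216/(-31454) = -114697/216*(-1/31454) = 114697/6794064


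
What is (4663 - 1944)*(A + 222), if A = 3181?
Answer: 9252757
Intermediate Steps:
(4663 - 1944)*(A + 222) = (4663 - 1944)*(3181 + 222) = 2719*3403 = 9252757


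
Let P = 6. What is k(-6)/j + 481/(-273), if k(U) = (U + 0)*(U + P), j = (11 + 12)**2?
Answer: -37/21 ≈ -1.7619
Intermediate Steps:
j = 529 (j = 23**2 = 529)
k(U) = U*(6 + U) (k(U) = (U + 0)*(U + 6) = U*(6 + U))
k(-6)/j + 481/(-273) = -6*(6 - 6)/529 + 481/(-273) = -6*0*(1/529) + 481*(-1/273) = 0*(1/529) - 37/21 = 0 - 37/21 = -37/21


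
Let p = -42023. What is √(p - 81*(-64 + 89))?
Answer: 4*I*√2753 ≈ 209.88*I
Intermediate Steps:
√(p - 81*(-64 + 89)) = √(-42023 - 81*(-64 + 89)) = √(-42023 - 81*25) = √(-42023 - 2025) = √(-44048) = 4*I*√2753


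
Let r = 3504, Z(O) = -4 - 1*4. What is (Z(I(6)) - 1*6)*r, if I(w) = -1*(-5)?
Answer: -49056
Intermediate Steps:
I(w) = 5
Z(O) = -8 (Z(O) = -4 - 4 = -8)
(Z(I(6)) - 1*6)*r = (-8 - 1*6)*3504 = (-8 - 6)*3504 = -14*3504 = -49056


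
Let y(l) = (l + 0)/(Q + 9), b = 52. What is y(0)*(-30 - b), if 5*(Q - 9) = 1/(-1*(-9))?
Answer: 0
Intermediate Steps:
Q = 406/45 (Q = 9 + 1/(5*((-1*(-9)))) = 9 + (⅕)/9 = 9 + (⅕)*(⅑) = 9 + 1/45 = 406/45 ≈ 9.0222)
y(l) = 45*l/811 (y(l) = (l + 0)/(406/45 + 9) = l/(811/45) = l*(45/811) = 45*l/811)
y(0)*(-30 - b) = ((45/811)*0)*(-30 - 1*52) = 0*(-30 - 52) = 0*(-82) = 0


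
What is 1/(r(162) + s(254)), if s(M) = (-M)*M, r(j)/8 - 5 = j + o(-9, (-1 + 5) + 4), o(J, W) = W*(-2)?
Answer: -1/63308 ≈ -1.5796e-5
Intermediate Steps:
o(J, W) = -2*W
r(j) = -88 + 8*j (r(j) = 40 + 8*(j - 2*((-1 + 5) + 4)) = 40 + 8*(j - 2*(4 + 4)) = 40 + 8*(j - 2*8) = 40 + 8*(j - 16) = 40 + 8*(-16 + j) = 40 + (-128 + 8*j) = -88 + 8*j)
s(M) = -M**2
1/(r(162) + s(254)) = 1/((-88 + 8*162) - 1*254**2) = 1/((-88 + 1296) - 1*64516) = 1/(1208 - 64516) = 1/(-63308) = -1/63308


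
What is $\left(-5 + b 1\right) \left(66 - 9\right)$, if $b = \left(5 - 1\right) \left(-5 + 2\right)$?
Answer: $-969$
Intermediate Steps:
$b = -12$ ($b = 4 \left(-3\right) = -12$)
$\left(-5 + b 1\right) \left(66 - 9\right) = \left(-5 - 12\right) \left(66 - 9\right) = - 17 \left(66 - 9\right) = \left(-17\right) 57 = -969$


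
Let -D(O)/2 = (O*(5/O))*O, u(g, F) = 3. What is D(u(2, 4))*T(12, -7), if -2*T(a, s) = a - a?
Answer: 0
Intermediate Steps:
T(a, s) = 0 (T(a, s) = -(a - a)/2 = -½*0 = 0)
D(O) = -10*O (D(O) = -2*O*(5/O)*O = -10*O)
D(u(2, 4))*T(12, -7) = -10*3*0 = -30*0 = 0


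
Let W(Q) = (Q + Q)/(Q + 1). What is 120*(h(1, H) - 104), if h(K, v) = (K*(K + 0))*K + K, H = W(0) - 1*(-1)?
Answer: -12240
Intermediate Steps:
W(Q) = 2*Q/(1 + Q) (W(Q) = (2*Q)/(1 + Q) = 2*Q/(1 + Q))
H = 1 (H = 2*0/(1 + 0) - 1*(-1) = 2*0/1 + 1 = 2*0*1 + 1 = 0 + 1 = 1)
h(K, v) = K + K³ (h(K, v) = (K*K)*K + K = K²*K + K = K³ + K = K + K³)
120*(h(1, H) - 104) = 120*((1 + 1³) - 104) = 120*((1 + 1) - 104) = 120*(2 - 104) = 120*(-102) = -12240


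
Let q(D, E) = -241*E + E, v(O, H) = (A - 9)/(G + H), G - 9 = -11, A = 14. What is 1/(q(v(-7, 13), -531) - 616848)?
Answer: -1/489408 ≈ -2.0433e-6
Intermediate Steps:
G = -2 (G = 9 - 11 = -2)
v(O, H) = 5/(-2 + H) (v(O, H) = (14 - 9)/(-2 + H) = 5/(-2 + H))
q(D, E) = -240*E
1/(q(v(-7, 13), -531) - 616848) = 1/(-240*(-531) - 616848) = 1/(127440 - 616848) = 1/(-489408) = -1/489408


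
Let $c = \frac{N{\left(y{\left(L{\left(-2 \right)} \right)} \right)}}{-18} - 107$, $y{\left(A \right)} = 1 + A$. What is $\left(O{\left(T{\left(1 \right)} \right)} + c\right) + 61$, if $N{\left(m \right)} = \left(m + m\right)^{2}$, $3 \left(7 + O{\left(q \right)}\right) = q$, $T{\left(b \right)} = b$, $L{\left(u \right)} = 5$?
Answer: $- \frac{182}{3} \approx -60.667$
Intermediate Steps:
$O{\left(q \right)} = -7 + \frac{q}{3}$
$N{\left(m \right)} = 4 m^{2}$ ($N{\left(m \right)} = \left(2 m\right)^{2} = 4 m^{2}$)
$c = -115$ ($c = \frac{4 \left(1 + 5\right)^{2}}{-18} - 107 = 4 \cdot 6^{2} \left(- \frac{1}{18}\right) - 107 = 4 \cdot 36 \left(- \frac{1}{18}\right) - 107 = 144 \left(- \frac{1}{18}\right) - 107 = -8 - 107 = -115$)
$\left(O{\left(T{\left(1 \right)} \right)} + c\right) + 61 = \left(\left(-7 + \frac{1}{3} \cdot 1\right) - 115\right) + 61 = \left(\left(-7 + \frac{1}{3}\right) - 115\right) + 61 = \left(- \frac{20}{3} - 115\right) + 61 = - \frac{365}{3} + 61 = - \frac{182}{3}$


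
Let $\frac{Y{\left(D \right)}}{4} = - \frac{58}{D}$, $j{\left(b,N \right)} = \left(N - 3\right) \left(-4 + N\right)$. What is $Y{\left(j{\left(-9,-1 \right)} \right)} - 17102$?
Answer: $- \frac{85568}{5} \approx -17114.0$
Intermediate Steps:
$j{\left(b,N \right)} = \left(-4 + N\right) \left(-3 + N\right)$ ($j{\left(b,N \right)} = \left(-3 + N\right) \left(-4 + N\right) = \left(-4 + N\right) \left(-3 + N\right)$)
$Y{\left(D \right)} = - \frac{232}{D}$ ($Y{\left(D \right)} = 4 \left(- \frac{58}{D}\right) = - \frac{232}{D}$)
$Y{\left(j{\left(-9,-1 \right)} \right)} - 17102 = - \frac{232}{12 + \left(-1\right)^{2} - -7} - 17102 = - \frac{232}{12 + 1 + 7} - 17102 = - \frac{232}{20} - 17102 = \left(-232\right) \frac{1}{20} - 17102 = - \frac{58}{5} - 17102 = - \frac{85568}{5}$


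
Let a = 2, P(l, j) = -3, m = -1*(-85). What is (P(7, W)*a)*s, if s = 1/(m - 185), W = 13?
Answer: 3/50 ≈ 0.060000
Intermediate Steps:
m = 85
s = -1/100 (s = 1/(85 - 185) = 1/(-100) = -1/100 ≈ -0.010000)
(P(7, W)*a)*s = -3*2*(-1/100) = -6*(-1/100) = 3/50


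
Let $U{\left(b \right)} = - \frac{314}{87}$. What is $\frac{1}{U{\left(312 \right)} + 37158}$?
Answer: $\frac{87}{3232432} \approx 2.6915 \cdot 10^{-5}$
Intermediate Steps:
$U{\left(b \right)} = - \frac{314}{87}$ ($U{\left(b \right)} = \left(-314\right) \frac{1}{87} = - \frac{314}{87}$)
$\frac{1}{U{\left(312 \right)} + 37158} = \frac{1}{- \frac{314}{87} + 37158} = \frac{1}{\frac{3232432}{87}} = \frac{87}{3232432}$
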